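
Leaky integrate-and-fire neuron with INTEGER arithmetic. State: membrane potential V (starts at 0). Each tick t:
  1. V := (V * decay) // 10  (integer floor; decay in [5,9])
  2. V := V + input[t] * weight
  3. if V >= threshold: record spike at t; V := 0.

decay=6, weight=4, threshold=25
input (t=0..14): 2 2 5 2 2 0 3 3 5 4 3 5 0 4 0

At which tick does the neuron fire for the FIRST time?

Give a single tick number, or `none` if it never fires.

Answer: 2

Derivation:
t=0: input=2 -> V=8
t=1: input=2 -> V=12
t=2: input=5 -> V=0 FIRE
t=3: input=2 -> V=8
t=4: input=2 -> V=12
t=5: input=0 -> V=7
t=6: input=3 -> V=16
t=7: input=3 -> V=21
t=8: input=5 -> V=0 FIRE
t=9: input=4 -> V=16
t=10: input=3 -> V=21
t=11: input=5 -> V=0 FIRE
t=12: input=0 -> V=0
t=13: input=4 -> V=16
t=14: input=0 -> V=9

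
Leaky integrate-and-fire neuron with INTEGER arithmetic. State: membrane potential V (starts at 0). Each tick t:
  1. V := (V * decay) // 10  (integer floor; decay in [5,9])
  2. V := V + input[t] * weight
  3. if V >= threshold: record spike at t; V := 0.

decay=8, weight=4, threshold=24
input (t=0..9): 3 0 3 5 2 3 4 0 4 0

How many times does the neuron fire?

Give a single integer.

Answer: 2

Derivation:
t=0: input=3 -> V=12
t=1: input=0 -> V=9
t=2: input=3 -> V=19
t=3: input=5 -> V=0 FIRE
t=4: input=2 -> V=8
t=5: input=3 -> V=18
t=6: input=4 -> V=0 FIRE
t=7: input=0 -> V=0
t=8: input=4 -> V=16
t=9: input=0 -> V=12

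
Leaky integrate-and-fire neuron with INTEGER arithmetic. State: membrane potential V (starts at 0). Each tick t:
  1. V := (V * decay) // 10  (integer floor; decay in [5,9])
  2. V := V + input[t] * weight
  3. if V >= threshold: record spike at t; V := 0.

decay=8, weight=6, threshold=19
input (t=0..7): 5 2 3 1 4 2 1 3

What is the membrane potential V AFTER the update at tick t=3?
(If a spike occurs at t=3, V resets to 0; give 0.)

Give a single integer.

Answer: 6

Derivation:
t=0: input=5 -> V=0 FIRE
t=1: input=2 -> V=12
t=2: input=3 -> V=0 FIRE
t=3: input=1 -> V=6
t=4: input=4 -> V=0 FIRE
t=5: input=2 -> V=12
t=6: input=1 -> V=15
t=7: input=3 -> V=0 FIRE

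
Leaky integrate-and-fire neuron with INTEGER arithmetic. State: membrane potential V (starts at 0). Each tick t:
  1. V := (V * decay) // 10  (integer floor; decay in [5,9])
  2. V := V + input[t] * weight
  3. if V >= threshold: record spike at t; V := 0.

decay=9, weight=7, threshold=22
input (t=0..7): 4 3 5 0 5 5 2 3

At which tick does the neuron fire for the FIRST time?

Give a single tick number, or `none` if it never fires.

Answer: 0

Derivation:
t=0: input=4 -> V=0 FIRE
t=1: input=3 -> V=21
t=2: input=5 -> V=0 FIRE
t=3: input=0 -> V=0
t=4: input=5 -> V=0 FIRE
t=5: input=5 -> V=0 FIRE
t=6: input=2 -> V=14
t=7: input=3 -> V=0 FIRE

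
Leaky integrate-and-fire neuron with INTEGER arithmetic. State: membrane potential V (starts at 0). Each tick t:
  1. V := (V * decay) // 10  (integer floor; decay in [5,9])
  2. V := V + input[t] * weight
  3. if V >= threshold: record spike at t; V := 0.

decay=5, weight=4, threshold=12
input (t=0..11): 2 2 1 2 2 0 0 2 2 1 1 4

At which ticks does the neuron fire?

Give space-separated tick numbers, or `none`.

Answer: 1 4 8 11

Derivation:
t=0: input=2 -> V=8
t=1: input=2 -> V=0 FIRE
t=2: input=1 -> V=4
t=3: input=2 -> V=10
t=4: input=2 -> V=0 FIRE
t=5: input=0 -> V=0
t=6: input=0 -> V=0
t=7: input=2 -> V=8
t=8: input=2 -> V=0 FIRE
t=9: input=1 -> V=4
t=10: input=1 -> V=6
t=11: input=4 -> V=0 FIRE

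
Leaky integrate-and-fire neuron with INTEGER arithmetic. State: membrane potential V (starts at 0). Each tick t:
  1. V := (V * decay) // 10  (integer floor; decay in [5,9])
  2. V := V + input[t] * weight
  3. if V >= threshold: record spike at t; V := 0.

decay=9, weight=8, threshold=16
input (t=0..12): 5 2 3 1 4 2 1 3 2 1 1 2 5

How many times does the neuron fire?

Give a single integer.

t=0: input=5 -> V=0 FIRE
t=1: input=2 -> V=0 FIRE
t=2: input=3 -> V=0 FIRE
t=3: input=1 -> V=8
t=4: input=4 -> V=0 FIRE
t=5: input=2 -> V=0 FIRE
t=6: input=1 -> V=8
t=7: input=3 -> V=0 FIRE
t=8: input=2 -> V=0 FIRE
t=9: input=1 -> V=8
t=10: input=1 -> V=15
t=11: input=2 -> V=0 FIRE
t=12: input=5 -> V=0 FIRE

Answer: 9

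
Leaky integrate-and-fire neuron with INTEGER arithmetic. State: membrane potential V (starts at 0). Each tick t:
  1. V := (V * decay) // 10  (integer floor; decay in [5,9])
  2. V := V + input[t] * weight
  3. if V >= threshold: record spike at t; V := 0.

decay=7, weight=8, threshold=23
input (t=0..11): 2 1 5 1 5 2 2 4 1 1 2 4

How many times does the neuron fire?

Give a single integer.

Answer: 6

Derivation:
t=0: input=2 -> V=16
t=1: input=1 -> V=19
t=2: input=5 -> V=0 FIRE
t=3: input=1 -> V=8
t=4: input=5 -> V=0 FIRE
t=5: input=2 -> V=16
t=6: input=2 -> V=0 FIRE
t=7: input=4 -> V=0 FIRE
t=8: input=1 -> V=8
t=9: input=1 -> V=13
t=10: input=2 -> V=0 FIRE
t=11: input=4 -> V=0 FIRE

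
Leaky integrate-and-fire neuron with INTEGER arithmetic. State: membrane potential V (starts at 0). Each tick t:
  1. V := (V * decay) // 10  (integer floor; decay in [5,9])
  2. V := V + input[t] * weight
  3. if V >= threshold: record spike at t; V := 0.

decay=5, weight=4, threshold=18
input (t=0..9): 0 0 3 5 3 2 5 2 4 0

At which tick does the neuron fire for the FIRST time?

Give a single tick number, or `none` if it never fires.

Answer: 3

Derivation:
t=0: input=0 -> V=0
t=1: input=0 -> V=0
t=2: input=3 -> V=12
t=3: input=5 -> V=0 FIRE
t=4: input=3 -> V=12
t=5: input=2 -> V=14
t=6: input=5 -> V=0 FIRE
t=7: input=2 -> V=8
t=8: input=4 -> V=0 FIRE
t=9: input=0 -> V=0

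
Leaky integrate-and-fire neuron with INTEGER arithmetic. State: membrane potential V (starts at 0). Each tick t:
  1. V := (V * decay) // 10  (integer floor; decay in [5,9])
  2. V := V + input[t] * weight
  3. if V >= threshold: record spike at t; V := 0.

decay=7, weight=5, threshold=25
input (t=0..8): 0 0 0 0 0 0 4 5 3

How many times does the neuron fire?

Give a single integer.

t=0: input=0 -> V=0
t=1: input=0 -> V=0
t=2: input=0 -> V=0
t=3: input=0 -> V=0
t=4: input=0 -> V=0
t=5: input=0 -> V=0
t=6: input=4 -> V=20
t=7: input=5 -> V=0 FIRE
t=8: input=3 -> V=15

Answer: 1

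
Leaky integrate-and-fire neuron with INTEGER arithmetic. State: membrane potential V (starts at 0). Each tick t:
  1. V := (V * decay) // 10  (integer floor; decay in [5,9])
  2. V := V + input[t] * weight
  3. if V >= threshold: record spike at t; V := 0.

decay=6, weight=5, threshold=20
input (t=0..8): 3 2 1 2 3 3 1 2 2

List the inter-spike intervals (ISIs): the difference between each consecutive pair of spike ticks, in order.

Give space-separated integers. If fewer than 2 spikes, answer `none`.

t=0: input=3 -> V=15
t=1: input=2 -> V=19
t=2: input=1 -> V=16
t=3: input=2 -> V=19
t=4: input=3 -> V=0 FIRE
t=5: input=3 -> V=15
t=6: input=1 -> V=14
t=7: input=2 -> V=18
t=8: input=2 -> V=0 FIRE

Answer: 4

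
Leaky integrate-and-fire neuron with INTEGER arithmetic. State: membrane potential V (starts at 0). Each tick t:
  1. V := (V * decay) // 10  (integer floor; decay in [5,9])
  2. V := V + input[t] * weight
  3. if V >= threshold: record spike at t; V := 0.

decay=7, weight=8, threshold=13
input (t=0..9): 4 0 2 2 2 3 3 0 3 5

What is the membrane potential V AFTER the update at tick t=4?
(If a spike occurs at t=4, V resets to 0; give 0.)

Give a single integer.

Answer: 0

Derivation:
t=0: input=4 -> V=0 FIRE
t=1: input=0 -> V=0
t=2: input=2 -> V=0 FIRE
t=3: input=2 -> V=0 FIRE
t=4: input=2 -> V=0 FIRE
t=5: input=3 -> V=0 FIRE
t=6: input=3 -> V=0 FIRE
t=7: input=0 -> V=0
t=8: input=3 -> V=0 FIRE
t=9: input=5 -> V=0 FIRE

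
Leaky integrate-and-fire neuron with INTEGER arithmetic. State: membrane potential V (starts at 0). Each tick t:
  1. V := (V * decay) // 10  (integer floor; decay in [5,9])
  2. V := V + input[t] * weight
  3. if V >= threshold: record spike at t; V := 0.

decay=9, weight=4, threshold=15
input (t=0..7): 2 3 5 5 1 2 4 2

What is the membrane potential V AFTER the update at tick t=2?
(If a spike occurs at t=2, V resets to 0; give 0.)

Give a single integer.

t=0: input=2 -> V=8
t=1: input=3 -> V=0 FIRE
t=2: input=5 -> V=0 FIRE
t=3: input=5 -> V=0 FIRE
t=4: input=1 -> V=4
t=5: input=2 -> V=11
t=6: input=4 -> V=0 FIRE
t=7: input=2 -> V=8

Answer: 0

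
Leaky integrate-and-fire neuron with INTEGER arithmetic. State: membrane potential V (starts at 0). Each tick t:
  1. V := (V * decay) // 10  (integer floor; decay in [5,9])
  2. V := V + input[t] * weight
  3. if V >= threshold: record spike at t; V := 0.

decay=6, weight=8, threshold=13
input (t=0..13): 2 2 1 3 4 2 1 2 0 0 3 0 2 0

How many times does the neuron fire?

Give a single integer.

Answer: 8

Derivation:
t=0: input=2 -> V=0 FIRE
t=1: input=2 -> V=0 FIRE
t=2: input=1 -> V=8
t=3: input=3 -> V=0 FIRE
t=4: input=4 -> V=0 FIRE
t=5: input=2 -> V=0 FIRE
t=6: input=1 -> V=8
t=7: input=2 -> V=0 FIRE
t=8: input=0 -> V=0
t=9: input=0 -> V=0
t=10: input=3 -> V=0 FIRE
t=11: input=0 -> V=0
t=12: input=2 -> V=0 FIRE
t=13: input=0 -> V=0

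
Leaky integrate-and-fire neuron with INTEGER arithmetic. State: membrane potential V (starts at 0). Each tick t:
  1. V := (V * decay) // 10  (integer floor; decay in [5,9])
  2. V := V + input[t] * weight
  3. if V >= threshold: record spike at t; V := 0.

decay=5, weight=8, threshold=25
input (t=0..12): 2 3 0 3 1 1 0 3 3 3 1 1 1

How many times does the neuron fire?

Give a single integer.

Answer: 3

Derivation:
t=0: input=2 -> V=16
t=1: input=3 -> V=0 FIRE
t=2: input=0 -> V=0
t=3: input=3 -> V=24
t=4: input=1 -> V=20
t=5: input=1 -> V=18
t=6: input=0 -> V=9
t=7: input=3 -> V=0 FIRE
t=8: input=3 -> V=24
t=9: input=3 -> V=0 FIRE
t=10: input=1 -> V=8
t=11: input=1 -> V=12
t=12: input=1 -> V=14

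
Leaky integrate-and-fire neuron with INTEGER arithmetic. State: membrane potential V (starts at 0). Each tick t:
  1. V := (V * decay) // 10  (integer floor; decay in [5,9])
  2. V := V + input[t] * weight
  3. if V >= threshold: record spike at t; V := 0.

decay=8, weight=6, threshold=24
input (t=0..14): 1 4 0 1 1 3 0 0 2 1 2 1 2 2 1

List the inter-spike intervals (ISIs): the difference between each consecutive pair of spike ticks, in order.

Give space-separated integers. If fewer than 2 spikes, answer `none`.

t=0: input=1 -> V=6
t=1: input=4 -> V=0 FIRE
t=2: input=0 -> V=0
t=3: input=1 -> V=6
t=4: input=1 -> V=10
t=5: input=3 -> V=0 FIRE
t=6: input=0 -> V=0
t=7: input=0 -> V=0
t=8: input=2 -> V=12
t=9: input=1 -> V=15
t=10: input=2 -> V=0 FIRE
t=11: input=1 -> V=6
t=12: input=2 -> V=16
t=13: input=2 -> V=0 FIRE
t=14: input=1 -> V=6

Answer: 4 5 3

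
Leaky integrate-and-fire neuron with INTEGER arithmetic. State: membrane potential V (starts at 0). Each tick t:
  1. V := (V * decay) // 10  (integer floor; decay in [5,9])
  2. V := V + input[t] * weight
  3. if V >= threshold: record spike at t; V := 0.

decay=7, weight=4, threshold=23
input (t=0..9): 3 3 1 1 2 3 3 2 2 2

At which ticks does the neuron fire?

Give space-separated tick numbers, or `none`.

Answer: 5

Derivation:
t=0: input=3 -> V=12
t=1: input=3 -> V=20
t=2: input=1 -> V=18
t=3: input=1 -> V=16
t=4: input=2 -> V=19
t=5: input=3 -> V=0 FIRE
t=6: input=3 -> V=12
t=7: input=2 -> V=16
t=8: input=2 -> V=19
t=9: input=2 -> V=21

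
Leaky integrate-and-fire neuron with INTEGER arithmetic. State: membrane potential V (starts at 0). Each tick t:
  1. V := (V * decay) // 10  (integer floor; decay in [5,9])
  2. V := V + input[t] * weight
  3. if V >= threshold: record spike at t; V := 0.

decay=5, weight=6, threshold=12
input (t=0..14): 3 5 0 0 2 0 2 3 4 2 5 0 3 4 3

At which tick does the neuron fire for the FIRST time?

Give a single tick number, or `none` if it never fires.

t=0: input=3 -> V=0 FIRE
t=1: input=5 -> V=0 FIRE
t=2: input=0 -> V=0
t=3: input=0 -> V=0
t=4: input=2 -> V=0 FIRE
t=5: input=0 -> V=0
t=6: input=2 -> V=0 FIRE
t=7: input=3 -> V=0 FIRE
t=8: input=4 -> V=0 FIRE
t=9: input=2 -> V=0 FIRE
t=10: input=5 -> V=0 FIRE
t=11: input=0 -> V=0
t=12: input=3 -> V=0 FIRE
t=13: input=4 -> V=0 FIRE
t=14: input=3 -> V=0 FIRE

Answer: 0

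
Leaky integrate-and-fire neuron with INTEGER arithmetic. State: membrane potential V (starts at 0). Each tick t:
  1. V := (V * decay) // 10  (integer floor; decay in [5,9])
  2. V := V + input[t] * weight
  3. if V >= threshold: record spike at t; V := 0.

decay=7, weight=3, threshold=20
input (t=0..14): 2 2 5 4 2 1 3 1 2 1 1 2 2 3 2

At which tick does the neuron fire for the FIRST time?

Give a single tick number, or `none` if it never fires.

t=0: input=2 -> V=6
t=1: input=2 -> V=10
t=2: input=5 -> V=0 FIRE
t=3: input=4 -> V=12
t=4: input=2 -> V=14
t=5: input=1 -> V=12
t=6: input=3 -> V=17
t=7: input=1 -> V=14
t=8: input=2 -> V=15
t=9: input=1 -> V=13
t=10: input=1 -> V=12
t=11: input=2 -> V=14
t=12: input=2 -> V=15
t=13: input=3 -> V=19
t=14: input=2 -> V=19

Answer: 2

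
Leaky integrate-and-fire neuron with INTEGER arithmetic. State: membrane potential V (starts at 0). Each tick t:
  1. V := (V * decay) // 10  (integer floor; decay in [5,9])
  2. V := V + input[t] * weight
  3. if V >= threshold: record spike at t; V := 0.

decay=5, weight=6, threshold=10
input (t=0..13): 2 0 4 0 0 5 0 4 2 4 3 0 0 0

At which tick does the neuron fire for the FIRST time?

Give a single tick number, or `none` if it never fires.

t=0: input=2 -> V=0 FIRE
t=1: input=0 -> V=0
t=2: input=4 -> V=0 FIRE
t=3: input=0 -> V=0
t=4: input=0 -> V=0
t=5: input=5 -> V=0 FIRE
t=6: input=0 -> V=0
t=7: input=4 -> V=0 FIRE
t=8: input=2 -> V=0 FIRE
t=9: input=4 -> V=0 FIRE
t=10: input=3 -> V=0 FIRE
t=11: input=0 -> V=0
t=12: input=0 -> V=0
t=13: input=0 -> V=0

Answer: 0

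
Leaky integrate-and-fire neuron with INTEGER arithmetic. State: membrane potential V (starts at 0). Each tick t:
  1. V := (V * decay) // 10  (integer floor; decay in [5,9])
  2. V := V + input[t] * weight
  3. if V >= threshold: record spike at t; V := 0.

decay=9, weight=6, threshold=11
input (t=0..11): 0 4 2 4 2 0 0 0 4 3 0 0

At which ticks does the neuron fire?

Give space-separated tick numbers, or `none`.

Answer: 1 2 3 4 8 9

Derivation:
t=0: input=0 -> V=0
t=1: input=4 -> V=0 FIRE
t=2: input=2 -> V=0 FIRE
t=3: input=4 -> V=0 FIRE
t=4: input=2 -> V=0 FIRE
t=5: input=0 -> V=0
t=6: input=0 -> V=0
t=7: input=0 -> V=0
t=8: input=4 -> V=0 FIRE
t=9: input=3 -> V=0 FIRE
t=10: input=0 -> V=0
t=11: input=0 -> V=0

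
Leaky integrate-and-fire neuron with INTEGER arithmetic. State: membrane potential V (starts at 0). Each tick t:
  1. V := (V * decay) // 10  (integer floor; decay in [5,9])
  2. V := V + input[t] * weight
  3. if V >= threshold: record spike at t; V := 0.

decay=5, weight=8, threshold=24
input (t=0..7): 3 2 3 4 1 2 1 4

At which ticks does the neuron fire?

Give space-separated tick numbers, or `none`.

Answer: 0 2 3 7

Derivation:
t=0: input=3 -> V=0 FIRE
t=1: input=2 -> V=16
t=2: input=3 -> V=0 FIRE
t=3: input=4 -> V=0 FIRE
t=4: input=1 -> V=8
t=5: input=2 -> V=20
t=6: input=1 -> V=18
t=7: input=4 -> V=0 FIRE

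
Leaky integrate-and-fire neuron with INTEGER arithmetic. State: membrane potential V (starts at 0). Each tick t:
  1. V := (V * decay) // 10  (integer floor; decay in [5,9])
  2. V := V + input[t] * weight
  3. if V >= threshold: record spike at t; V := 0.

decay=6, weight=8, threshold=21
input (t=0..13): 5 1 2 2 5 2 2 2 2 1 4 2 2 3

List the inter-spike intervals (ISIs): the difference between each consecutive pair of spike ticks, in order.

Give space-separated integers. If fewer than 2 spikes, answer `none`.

Answer: 3 1 2 2 2 2 1

Derivation:
t=0: input=5 -> V=0 FIRE
t=1: input=1 -> V=8
t=2: input=2 -> V=20
t=3: input=2 -> V=0 FIRE
t=4: input=5 -> V=0 FIRE
t=5: input=2 -> V=16
t=6: input=2 -> V=0 FIRE
t=7: input=2 -> V=16
t=8: input=2 -> V=0 FIRE
t=9: input=1 -> V=8
t=10: input=4 -> V=0 FIRE
t=11: input=2 -> V=16
t=12: input=2 -> V=0 FIRE
t=13: input=3 -> V=0 FIRE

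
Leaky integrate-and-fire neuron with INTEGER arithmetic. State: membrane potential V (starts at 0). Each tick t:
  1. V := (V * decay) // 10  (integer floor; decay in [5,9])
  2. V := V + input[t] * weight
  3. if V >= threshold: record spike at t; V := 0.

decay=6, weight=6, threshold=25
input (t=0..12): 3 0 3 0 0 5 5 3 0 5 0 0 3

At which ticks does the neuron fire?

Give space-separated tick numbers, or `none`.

t=0: input=3 -> V=18
t=1: input=0 -> V=10
t=2: input=3 -> V=24
t=3: input=0 -> V=14
t=4: input=0 -> V=8
t=5: input=5 -> V=0 FIRE
t=6: input=5 -> V=0 FIRE
t=7: input=3 -> V=18
t=8: input=0 -> V=10
t=9: input=5 -> V=0 FIRE
t=10: input=0 -> V=0
t=11: input=0 -> V=0
t=12: input=3 -> V=18

Answer: 5 6 9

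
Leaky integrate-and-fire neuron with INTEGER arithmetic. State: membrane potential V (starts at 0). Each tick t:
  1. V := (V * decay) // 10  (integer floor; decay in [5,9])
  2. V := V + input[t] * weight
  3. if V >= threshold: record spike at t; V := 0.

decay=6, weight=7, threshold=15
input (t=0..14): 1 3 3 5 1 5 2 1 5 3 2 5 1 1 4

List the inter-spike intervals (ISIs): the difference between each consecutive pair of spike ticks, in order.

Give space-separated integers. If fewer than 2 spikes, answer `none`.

t=0: input=1 -> V=7
t=1: input=3 -> V=0 FIRE
t=2: input=3 -> V=0 FIRE
t=3: input=5 -> V=0 FIRE
t=4: input=1 -> V=7
t=5: input=5 -> V=0 FIRE
t=6: input=2 -> V=14
t=7: input=1 -> V=0 FIRE
t=8: input=5 -> V=0 FIRE
t=9: input=3 -> V=0 FIRE
t=10: input=2 -> V=14
t=11: input=5 -> V=0 FIRE
t=12: input=1 -> V=7
t=13: input=1 -> V=11
t=14: input=4 -> V=0 FIRE

Answer: 1 1 2 2 1 1 2 3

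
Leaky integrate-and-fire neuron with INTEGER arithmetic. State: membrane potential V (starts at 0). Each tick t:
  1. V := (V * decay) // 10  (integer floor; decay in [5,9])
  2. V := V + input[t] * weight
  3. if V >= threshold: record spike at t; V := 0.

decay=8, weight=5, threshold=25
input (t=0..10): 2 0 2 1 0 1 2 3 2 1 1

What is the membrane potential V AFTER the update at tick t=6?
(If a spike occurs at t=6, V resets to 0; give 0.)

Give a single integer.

Answer: 22

Derivation:
t=0: input=2 -> V=10
t=1: input=0 -> V=8
t=2: input=2 -> V=16
t=3: input=1 -> V=17
t=4: input=0 -> V=13
t=5: input=1 -> V=15
t=6: input=2 -> V=22
t=7: input=3 -> V=0 FIRE
t=8: input=2 -> V=10
t=9: input=1 -> V=13
t=10: input=1 -> V=15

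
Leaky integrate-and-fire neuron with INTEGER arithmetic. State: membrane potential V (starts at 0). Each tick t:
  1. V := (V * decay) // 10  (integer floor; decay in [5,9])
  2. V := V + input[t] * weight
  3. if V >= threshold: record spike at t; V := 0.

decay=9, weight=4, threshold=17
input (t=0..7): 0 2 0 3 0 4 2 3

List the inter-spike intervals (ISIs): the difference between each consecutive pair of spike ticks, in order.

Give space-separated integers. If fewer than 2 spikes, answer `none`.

Answer: 3

Derivation:
t=0: input=0 -> V=0
t=1: input=2 -> V=8
t=2: input=0 -> V=7
t=3: input=3 -> V=0 FIRE
t=4: input=0 -> V=0
t=5: input=4 -> V=16
t=6: input=2 -> V=0 FIRE
t=7: input=3 -> V=12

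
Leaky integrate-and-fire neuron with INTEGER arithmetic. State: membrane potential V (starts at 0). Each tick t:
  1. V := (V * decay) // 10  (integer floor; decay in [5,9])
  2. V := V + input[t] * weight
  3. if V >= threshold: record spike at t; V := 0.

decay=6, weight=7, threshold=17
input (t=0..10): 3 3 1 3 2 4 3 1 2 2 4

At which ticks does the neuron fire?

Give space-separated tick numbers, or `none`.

Answer: 0 1 3 5 6 8 10

Derivation:
t=0: input=3 -> V=0 FIRE
t=1: input=3 -> V=0 FIRE
t=2: input=1 -> V=7
t=3: input=3 -> V=0 FIRE
t=4: input=2 -> V=14
t=5: input=4 -> V=0 FIRE
t=6: input=3 -> V=0 FIRE
t=7: input=1 -> V=7
t=8: input=2 -> V=0 FIRE
t=9: input=2 -> V=14
t=10: input=4 -> V=0 FIRE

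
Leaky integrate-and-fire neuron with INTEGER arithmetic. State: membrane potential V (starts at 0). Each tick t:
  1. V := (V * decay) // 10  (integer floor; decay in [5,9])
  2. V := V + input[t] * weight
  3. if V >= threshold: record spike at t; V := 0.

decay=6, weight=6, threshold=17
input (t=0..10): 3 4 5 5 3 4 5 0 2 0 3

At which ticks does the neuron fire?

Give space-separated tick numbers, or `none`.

Answer: 0 1 2 3 4 5 6 10

Derivation:
t=0: input=3 -> V=0 FIRE
t=1: input=4 -> V=0 FIRE
t=2: input=5 -> V=0 FIRE
t=3: input=5 -> V=0 FIRE
t=4: input=3 -> V=0 FIRE
t=5: input=4 -> V=0 FIRE
t=6: input=5 -> V=0 FIRE
t=7: input=0 -> V=0
t=8: input=2 -> V=12
t=9: input=0 -> V=7
t=10: input=3 -> V=0 FIRE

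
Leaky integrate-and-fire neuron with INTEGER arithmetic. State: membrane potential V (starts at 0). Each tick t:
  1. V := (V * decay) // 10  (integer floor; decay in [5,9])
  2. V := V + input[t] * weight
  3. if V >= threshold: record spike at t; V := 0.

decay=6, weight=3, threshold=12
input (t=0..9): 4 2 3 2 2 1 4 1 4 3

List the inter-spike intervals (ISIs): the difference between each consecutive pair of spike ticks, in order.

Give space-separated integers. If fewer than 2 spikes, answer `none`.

Answer: 2 4 2

Derivation:
t=0: input=4 -> V=0 FIRE
t=1: input=2 -> V=6
t=2: input=3 -> V=0 FIRE
t=3: input=2 -> V=6
t=4: input=2 -> V=9
t=5: input=1 -> V=8
t=6: input=4 -> V=0 FIRE
t=7: input=1 -> V=3
t=8: input=4 -> V=0 FIRE
t=9: input=3 -> V=9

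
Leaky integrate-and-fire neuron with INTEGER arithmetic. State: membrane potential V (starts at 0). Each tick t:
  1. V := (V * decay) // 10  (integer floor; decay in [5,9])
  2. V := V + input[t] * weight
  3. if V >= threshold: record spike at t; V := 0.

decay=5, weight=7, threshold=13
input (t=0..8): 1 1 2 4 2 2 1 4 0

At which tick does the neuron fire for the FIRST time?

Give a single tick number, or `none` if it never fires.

Answer: 2

Derivation:
t=0: input=1 -> V=7
t=1: input=1 -> V=10
t=2: input=2 -> V=0 FIRE
t=3: input=4 -> V=0 FIRE
t=4: input=2 -> V=0 FIRE
t=5: input=2 -> V=0 FIRE
t=6: input=1 -> V=7
t=7: input=4 -> V=0 FIRE
t=8: input=0 -> V=0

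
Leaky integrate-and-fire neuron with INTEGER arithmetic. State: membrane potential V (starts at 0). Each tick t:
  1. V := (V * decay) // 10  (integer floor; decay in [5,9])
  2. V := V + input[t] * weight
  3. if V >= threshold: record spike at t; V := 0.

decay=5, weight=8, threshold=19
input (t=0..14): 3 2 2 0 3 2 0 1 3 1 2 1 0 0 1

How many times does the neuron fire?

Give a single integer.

Answer: 5

Derivation:
t=0: input=3 -> V=0 FIRE
t=1: input=2 -> V=16
t=2: input=2 -> V=0 FIRE
t=3: input=0 -> V=0
t=4: input=3 -> V=0 FIRE
t=5: input=2 -> V=16
t=6: input=0 -> V=8
t=7: input=1 -> V=12
t=8: input=3 -> V=0 FIRE
t=9: input=1 -> V=8
t=10: input=2 -> V=0 FIRE
t=11: input=1 -> V=8
t=12: input=0 -> V=4
t=13: input=0 -> V=2
t=14: input=1 -> V=9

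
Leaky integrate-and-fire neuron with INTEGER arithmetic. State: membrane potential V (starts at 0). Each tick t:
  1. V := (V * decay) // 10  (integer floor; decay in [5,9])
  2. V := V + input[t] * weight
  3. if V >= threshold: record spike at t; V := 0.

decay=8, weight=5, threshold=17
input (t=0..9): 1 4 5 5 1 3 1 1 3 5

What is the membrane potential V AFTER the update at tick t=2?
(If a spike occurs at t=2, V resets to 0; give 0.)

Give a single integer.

t=0: input=1 -> V=5
t=1: input=4 -> V=0 FIRE
t=2: input=5 -> V=0 FIRE
t=3: input=5 -> V=0 FIRE
t=4: input=1 -> V=5
t=5: input=3 -> V=0 FIRE
t=6: input=1 -> V=5
t=7: input=1 -> V=9
t=8: input=3 -> V=0 FIRE
t=9: input=5 -> V=0 FIRE

Answer: 0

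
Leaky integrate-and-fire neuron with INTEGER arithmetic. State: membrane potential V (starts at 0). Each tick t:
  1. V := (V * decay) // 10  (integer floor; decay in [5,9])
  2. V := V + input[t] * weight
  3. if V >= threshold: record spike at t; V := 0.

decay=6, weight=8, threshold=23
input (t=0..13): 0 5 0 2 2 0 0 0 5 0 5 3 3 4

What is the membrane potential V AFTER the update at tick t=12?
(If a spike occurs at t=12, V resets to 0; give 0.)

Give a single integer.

t=0: input=0 -> V=0
t=1: input=5 -> V=0 FIRE
t=2: input=0 -> V=0
t=3: input=2 -> V=16
t=4: input=2 -> V=0 FIRE
t=5: input=0 -> V=0
t=6: input=0 -> V=0
t=7: input=0 -> V=0
t=8: input=5 -> V=0 FIRE
t=9: input=0 -> V=0
t=10: input=5 -> V=0 FIRE
t=11: input=3 -> V=0 FIRE
t=12: input=3 -> V=0 FIRE
t=13: input=4 -> V=0 FIRE

Answer: 0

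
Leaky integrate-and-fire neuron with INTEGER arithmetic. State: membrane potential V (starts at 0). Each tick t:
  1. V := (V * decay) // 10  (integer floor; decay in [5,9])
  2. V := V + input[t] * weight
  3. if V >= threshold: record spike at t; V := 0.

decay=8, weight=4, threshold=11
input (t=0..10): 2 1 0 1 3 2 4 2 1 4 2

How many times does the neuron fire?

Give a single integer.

Answer: 3

Derivation:
t=0: input=2 -> V=8
t=1: input=1 -> V=10
t=2: input=0 -> V=8
t=3: input=1 -> V=10
t=4: input=3 -> V=0 FIRE
t=5: input=2 -> V=8
t=6: input=4 -> V=0 FIRE
t=7: input=2 -> V=8
t=8: input=1 -> V=10
t=9: input=4 -> V=0 FIRE
t=10: input=2 -> V=8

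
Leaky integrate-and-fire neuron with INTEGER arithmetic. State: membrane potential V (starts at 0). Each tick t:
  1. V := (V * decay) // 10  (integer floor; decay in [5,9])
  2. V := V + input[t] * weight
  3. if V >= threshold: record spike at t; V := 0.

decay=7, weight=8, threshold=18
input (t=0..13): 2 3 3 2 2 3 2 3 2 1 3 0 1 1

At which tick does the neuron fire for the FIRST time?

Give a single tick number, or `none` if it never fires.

Answer: 1

Derivation:
t=0: input=2 -> V=16
t=1: input=3 -> V=0 FIRE
t=2: input=3 -> V=0 FIRE
t=3: input=2 -> V=16
t=4: input=2 -> V=0 FIRE
t=5: input=3 -> V=0 FIRE
t=6: input=2 -> V=16
t=7: input=3 -> V=0 FIRE
t=8: input=2 -> V=16
t=9: input=1 -> V=0 FIRE
t=10: input=3 -> V=0 FIRE
t=11: input=0 -> V=0
t=12: input=1 -> V=8
t=13: input=1 -> V=13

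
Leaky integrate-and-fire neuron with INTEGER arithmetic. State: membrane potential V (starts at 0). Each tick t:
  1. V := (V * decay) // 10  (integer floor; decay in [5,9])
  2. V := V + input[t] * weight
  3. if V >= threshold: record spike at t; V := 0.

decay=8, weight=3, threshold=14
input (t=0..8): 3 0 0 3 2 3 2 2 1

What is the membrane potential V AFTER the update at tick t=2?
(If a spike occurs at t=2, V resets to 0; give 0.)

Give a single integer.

t=0: input=3 -> V=9
t=1: input=0 -> V=7
t=2: input=0 -> V=5
t=3: input=3 -> V=13
t=4: input=2 -> V=0 FIRE
t=5: input=3 -> V=9
t=6: input=2 -> V=13
t=7: input=2 -> V=0 FIRE
t=8: input=1 -> V=3

Answer: 5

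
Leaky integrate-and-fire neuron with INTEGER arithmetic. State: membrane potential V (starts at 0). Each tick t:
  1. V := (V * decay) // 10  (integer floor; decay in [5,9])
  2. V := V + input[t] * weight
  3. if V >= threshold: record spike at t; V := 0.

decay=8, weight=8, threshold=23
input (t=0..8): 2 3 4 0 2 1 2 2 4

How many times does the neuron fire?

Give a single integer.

Answer: 4

Derivation:
t=0: input=2 -> V=16
t=1: input=3 -> V=0 FIRE
t=2: input=4 -> V=0 FIRE
t=3: input=0 -> V=0
t=4: input=2 -> V=16
t=5: input=1 -> V=20
t=6: input=2 -> V=0 FIRE
t=7: input=2 -> V=16
t=8: input=4 -> V=0 FIRE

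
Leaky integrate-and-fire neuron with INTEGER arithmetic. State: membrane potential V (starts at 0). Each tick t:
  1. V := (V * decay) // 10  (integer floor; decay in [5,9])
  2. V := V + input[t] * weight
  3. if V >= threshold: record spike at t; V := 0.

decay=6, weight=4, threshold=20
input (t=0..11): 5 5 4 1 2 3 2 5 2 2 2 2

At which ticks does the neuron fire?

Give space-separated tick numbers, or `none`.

Answer: 0 1 5 7

Derivation:
t=0: input=5 -> V=0 FIRE
t=1: input=5 -> V=0 FIRE
t=2: input=4 -> V=16
t=3: input=1 -> V=13
t=4: input=2 -> V=15
t=5: input=3 -> V=0 FIRE
t=6: input=2 -> V=8
t=7: input=5 -> V=0 FIRE
t=8: input=2 -> V=8
t=9: input=2 -> V=12
t=10: input=2 -> V=15
t=11: input=2 -> V=17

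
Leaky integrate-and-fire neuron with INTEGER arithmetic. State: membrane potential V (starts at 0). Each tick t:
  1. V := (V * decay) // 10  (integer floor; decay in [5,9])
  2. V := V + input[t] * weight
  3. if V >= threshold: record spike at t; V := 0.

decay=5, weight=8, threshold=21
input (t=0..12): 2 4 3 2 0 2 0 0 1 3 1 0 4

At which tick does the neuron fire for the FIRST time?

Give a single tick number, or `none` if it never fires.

Answer: 1

Derivation:
t=0: input=2 -> V=16
t=1: input=4 -> V=0 FIRE
t=2: input=3 -> V=0 FIRE
t=3: input=2 -> V=16
t=4: input=0 -> V=8
t=5: input=2 -> V=20
t=6: input=0 -> V=10
t=7: input=0 -> V=5
t=8: input=1 -> V=10
t=9: input=3 -> V=0 FIRE
t=10: input=1 -> V=8
t=11: input=0 -> V=4
t=12: input=4 -> V=0 FIRE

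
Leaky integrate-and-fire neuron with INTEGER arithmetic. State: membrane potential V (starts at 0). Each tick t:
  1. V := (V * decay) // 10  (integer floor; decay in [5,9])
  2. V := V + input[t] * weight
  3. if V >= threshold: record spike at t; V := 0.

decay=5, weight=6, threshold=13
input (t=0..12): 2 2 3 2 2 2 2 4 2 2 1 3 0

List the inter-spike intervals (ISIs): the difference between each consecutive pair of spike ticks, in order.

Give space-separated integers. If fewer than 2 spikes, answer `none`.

Answer: 1 2 2 1 2 2

Derivation:
t=0: input=2 -> V=12
t=1: input=2 -> V=0 FIRE
t=2: input=3 -> V=0 FIRE
t=3: input=2 -> V=12
t=4: input=2 -> V=0 FIRE
t=5: input=2 -> V=12
t=6: input=2 -> V=0 FIRE
t=7: input=4 -> V=0 FIRE
t=8: input=2 -> V=12
t=9: input=2 -> V=0 FIRE
t=10: input=1 -> V=6
t=11: input=3 -> V=0 FIRE
t=12: input=0 -> V=0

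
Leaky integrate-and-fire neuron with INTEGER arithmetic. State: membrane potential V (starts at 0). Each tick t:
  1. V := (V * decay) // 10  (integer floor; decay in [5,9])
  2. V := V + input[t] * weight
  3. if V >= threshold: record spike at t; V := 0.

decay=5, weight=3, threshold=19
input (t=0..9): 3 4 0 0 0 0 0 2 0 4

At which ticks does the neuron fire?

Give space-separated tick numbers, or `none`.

Answer: none

Derivation:
t=0: input=3 -> V=9
t=1: input=4 -> V=16
t=2: input=0 -> V=8
t=3: input=0 -> V=4
t=4: input=0 -> V=2
t=5: input=0 -> V=1
t=6: input=0 -> V=0
t=7: input=2 -> V=6
t=8: input=0 -> V=3
t=9: input=4 -> V=13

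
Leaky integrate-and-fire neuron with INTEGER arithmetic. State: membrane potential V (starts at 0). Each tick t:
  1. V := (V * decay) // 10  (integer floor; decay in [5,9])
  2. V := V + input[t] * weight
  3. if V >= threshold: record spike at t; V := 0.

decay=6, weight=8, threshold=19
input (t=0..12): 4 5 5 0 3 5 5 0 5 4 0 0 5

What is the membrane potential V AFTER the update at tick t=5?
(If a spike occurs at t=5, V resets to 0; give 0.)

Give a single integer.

Answer: 0

Derivation:
t=0: input=4 -> V=0 FIRE
t=1: input=5 -> V=0 FIRE
t=2: input=5 -> V=0 FIRE
t=3: input=0 -> V=0
t=4: input=3 -> V=0 FIRE
t=5: input=5 -> V=0 FIRE
t=6: input=5 -> V=0 FIRE
t=7: input=0 -> V=0
t=8: input=5 -> V=0 FIRE
t=9: input=4 -> V=0 FIRE
t=10: input=0 -> V=0
t=11: input=0 -> V=0
t=12: input=5 -> V=0 FIRE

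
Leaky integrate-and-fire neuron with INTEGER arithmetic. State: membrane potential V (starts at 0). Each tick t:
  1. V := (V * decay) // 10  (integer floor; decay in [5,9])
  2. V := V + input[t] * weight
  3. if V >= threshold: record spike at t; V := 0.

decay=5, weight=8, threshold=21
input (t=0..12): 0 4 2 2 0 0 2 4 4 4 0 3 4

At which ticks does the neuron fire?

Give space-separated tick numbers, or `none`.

t=0: input=0 -> V=0
t=1: input=4 -> V=0 FIRE
t=2: input=2 -> V=16
t=3: input=2 -> V=0 FIRE
t=4: input=0 -> V=0
t=5: input=0 -> V=0
t=6: input=2 -> V=16
t=7: input=4 -> V=0 FIRE
t=8: input=4 -> V=0 FIRE
t=9: input=4 -> V=0 FIRE
t=10: input=0 -> V=0
t=11: input=3 -> V=0 FIRE
t=12: input=4 -> V=0 FIRE

Answer: 1 3 7 8 9 11 12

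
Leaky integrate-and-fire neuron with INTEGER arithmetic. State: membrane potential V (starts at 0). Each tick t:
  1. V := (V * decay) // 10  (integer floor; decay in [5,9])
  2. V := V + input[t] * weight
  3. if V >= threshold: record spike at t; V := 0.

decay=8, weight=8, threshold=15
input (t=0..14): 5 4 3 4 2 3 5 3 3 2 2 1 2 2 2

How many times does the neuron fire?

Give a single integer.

Answer: 14

Derivation:
t=0: input=5 -> V=0 FIRE
t=1: input=4 -> V=0 FIRE
t=2: input=3 -> V=0 FIRE
t=3: input=4 -> V=0 FIRE
t=4: input=2 -> V=0 FIRE
t=5: input=3 -> V=0 FIRE
t=6: input=5 -> V=0 FIRE
t=7: input=3 -> V=0 FIRE
t=8: input=3 -> V=0 FIRE
t=9: input=2 -> V=0 FIRE
t=10: input=2 -> V=0 FIRE
t=11: input=1 -> V=8
t=12: input=2 -> V=0 FIRE
t=13: input=2 -> V=0 FIRE
t=14: input=2 -> V=0 FIRE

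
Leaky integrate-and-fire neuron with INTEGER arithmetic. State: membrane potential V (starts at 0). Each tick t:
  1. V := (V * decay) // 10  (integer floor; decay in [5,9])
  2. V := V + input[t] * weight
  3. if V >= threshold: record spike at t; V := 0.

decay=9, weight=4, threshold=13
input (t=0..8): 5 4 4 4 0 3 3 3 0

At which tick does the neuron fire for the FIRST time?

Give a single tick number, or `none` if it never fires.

t=0: input=5 -> V=0 FIRE
t=1: input=4 -> V=0 FIRE
t=2: input=4 -> V=0 FIRE
t=3: input=4 -> V=0 FIRE
t=4: input=0 -> V=0
t=5: input=3 -> V=12
t=6: input=3 -> V=0 FIRE
t=7: input=3 -> V=12
t=8: input=0 -> V=10

Answer: 0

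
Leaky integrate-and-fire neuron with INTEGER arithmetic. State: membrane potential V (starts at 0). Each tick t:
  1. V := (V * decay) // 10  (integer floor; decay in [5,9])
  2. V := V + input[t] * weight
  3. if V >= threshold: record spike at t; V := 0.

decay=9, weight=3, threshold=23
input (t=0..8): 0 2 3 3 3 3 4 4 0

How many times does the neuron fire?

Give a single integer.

Answer: 2

Derivation:
t=0: input=0 -> V=0
t=1: input=2 -> V=6
t=2: input=3 -> V=14
t=3: input=3 -> V=21
t=4: input=3 -> V=0 FIRE
t=5: input=3 -> V=9
t=6: input=4 -> V=20
t=7: input=4 -> V=0 FIRE
t=8: input=0 -> V=0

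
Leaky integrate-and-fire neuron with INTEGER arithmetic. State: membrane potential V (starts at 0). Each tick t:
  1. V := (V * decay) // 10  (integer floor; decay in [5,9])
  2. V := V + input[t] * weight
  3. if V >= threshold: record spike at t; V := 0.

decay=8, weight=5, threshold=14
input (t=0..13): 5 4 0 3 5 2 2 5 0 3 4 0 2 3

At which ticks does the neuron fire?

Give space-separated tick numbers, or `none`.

Answer: 0 1 3 4 6 7 9 10 13

Derivation:
t=0: input=5 -> V=0 FIRE
t=1: input=4 -> V=0 FIRE
t=2: input=0 -> V=0
t=3: input=3 -> V=0 FIRE
t=4: input=5 -> V=0 FIRE
t=5: input=2 -> V=10
t=6: input=2 -> V=0 FIRE
t=7: input=5 -> V=0 FIRE
t=8: input=0 -> V=0
t=9: input=3 -> V=0 FIRE
t=10: input=4 -> V=0 FIRE
t=11: input=0 -> V=0
t=12: input=2 -> V=10
t=13: input=3 -> V=0 FIRE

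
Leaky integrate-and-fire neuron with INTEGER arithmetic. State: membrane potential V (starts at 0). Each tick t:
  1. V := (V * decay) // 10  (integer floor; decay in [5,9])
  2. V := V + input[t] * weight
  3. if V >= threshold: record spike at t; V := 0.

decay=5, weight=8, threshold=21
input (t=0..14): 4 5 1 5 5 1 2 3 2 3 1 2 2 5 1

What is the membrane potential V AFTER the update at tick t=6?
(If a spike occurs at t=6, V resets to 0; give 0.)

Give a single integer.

t=0: input=4 -> V=0 FIRE
t=1: input=5 -> V=0 FIRE
t=2: input=1 -> V=8
t=3: input=5 -> V=0 FIRE
t=4: input=5 -> V=0 FIRE
t=5: input=1 -> V=8
t=6: input=2 -> V=20
t=7: input=3 -> V=0 FIRE
t=8: input=2 -> V=16
t=9: input=3 -> V=0 FIRE
t=10: input=1 -> V=8
t=11: input=2 -> V=20
t=12: input=2 -> V=0 FIRE
t=13: input=5 -> V=0 FIRE
t=14: input=1 -> V=8

Answer: 20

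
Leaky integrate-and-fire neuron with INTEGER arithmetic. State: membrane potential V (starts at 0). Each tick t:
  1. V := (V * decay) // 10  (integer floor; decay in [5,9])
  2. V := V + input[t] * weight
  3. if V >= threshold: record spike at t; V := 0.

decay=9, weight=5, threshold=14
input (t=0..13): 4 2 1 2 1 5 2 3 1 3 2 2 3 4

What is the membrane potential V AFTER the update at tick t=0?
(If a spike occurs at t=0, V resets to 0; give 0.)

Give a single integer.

Answer: 0

Derivation:
t=0: input=4 -> V=0 FIRE
t=1: input=2 -> V=10
t=2: input=1 -> V=0 FIRE
t=3: input=2 -> V=10
t=4: input=1 -> V=0 FIRE
t=5: input=5 -> V=0 FIRE
t=6: input=2 -> V=10
t=7: input=3 -> V=0 FIRE
t=8: input=1 -> V=5
t=9: input=3 -> V=0 FIRE
t=10: input=2 -> V=10
t=11: input=2 -> V=0 FIRE
t=12: input=3 -> V=0 FIRE
t=13: input=4 -> V=0 FIRE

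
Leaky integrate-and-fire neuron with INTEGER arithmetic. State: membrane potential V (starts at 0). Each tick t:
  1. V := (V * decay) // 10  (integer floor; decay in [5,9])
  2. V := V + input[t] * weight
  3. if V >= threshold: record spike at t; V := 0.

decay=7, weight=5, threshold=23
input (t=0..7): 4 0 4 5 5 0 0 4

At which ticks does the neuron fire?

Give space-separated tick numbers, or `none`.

t=0: input=4 -> V=20
t=1: input=0 -> V=14
t=2: input=4 -> V=0 FIRE
t=3: input=5 -> V=0 FIRE
t=4: input=5 -> V=0 FIRE
t=5: input=0 -> V=0
t=6: input=0 -> V=0
t=7: input=4 -> V=20

Answer: 2 3 4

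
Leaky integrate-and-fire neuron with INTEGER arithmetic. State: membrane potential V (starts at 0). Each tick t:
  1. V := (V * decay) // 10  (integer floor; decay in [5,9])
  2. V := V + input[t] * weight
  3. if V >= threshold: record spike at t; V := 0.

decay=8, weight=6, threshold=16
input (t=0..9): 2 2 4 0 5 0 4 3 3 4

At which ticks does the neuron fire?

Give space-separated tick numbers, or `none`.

t=0: input=2 -> V=12
t=1: input=2 -> V=0 FIRE
t=2: input=4 -> V=0 FIRE
t=3: input=0 -> V=0
t=4: input=5 -> V=0 FIRE
t=5: input=0 -> V=0
t=6: input=4 -> V=0 FIRE
t=7: input=3 -> V=0 FIRE
t=8: input=3 -> V=0 FIRE
t=9: input=4 -> V=0 FIRE

Answer: 1 2 4 6 7 8 9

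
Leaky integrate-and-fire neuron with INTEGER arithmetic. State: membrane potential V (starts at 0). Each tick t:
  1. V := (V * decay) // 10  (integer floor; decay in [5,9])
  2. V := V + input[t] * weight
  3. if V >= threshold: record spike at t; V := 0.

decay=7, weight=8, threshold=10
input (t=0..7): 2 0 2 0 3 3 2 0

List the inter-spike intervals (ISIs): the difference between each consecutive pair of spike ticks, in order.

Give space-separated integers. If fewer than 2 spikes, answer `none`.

t=0: input=2 -> V=0 FIRE
t=1: input=0 -> V=0
t=2: input=2 -> V=0 FIRE
t=3: input=0 -> V=0
t=4: input=3 -> V=0 FIRE
t=5: input=3 -> V=0 FIRE
t=6: input=2 -> V=0 FIRE
t=7: input=0 -> V=0

Answer: 2 2 1 1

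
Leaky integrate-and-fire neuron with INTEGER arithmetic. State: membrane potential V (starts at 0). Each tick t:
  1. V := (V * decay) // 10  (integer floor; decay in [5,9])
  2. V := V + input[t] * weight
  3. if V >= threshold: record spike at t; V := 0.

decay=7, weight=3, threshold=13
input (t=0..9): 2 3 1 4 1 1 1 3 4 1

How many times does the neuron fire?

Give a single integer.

Answer: 3

Derivation:
t=0: input=2 -> V=6
t=1: input=3 -> V=0 FIRE
t=2: input=1 -> V=3
t=3: input=4 -> V=0 FIRE
t=4: input=1 -> V=3
t=5: input=1 -> V=5
t=6: input=1 -> V=6
t=7: input=3 -> V=0 FIRE
t=8: input=4 -> V=12
t=9: input=1 -> V=11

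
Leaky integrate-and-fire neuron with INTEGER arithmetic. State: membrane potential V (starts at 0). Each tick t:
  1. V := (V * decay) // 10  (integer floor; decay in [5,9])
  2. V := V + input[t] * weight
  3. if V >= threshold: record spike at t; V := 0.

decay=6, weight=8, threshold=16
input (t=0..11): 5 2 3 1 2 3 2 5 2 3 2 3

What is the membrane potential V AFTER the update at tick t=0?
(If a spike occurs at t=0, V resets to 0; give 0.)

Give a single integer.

t=0: input=5 -> V=0 FIRE
t=1: input=2 -> V=0 FIRE
t=2: input=3 -> V=0 FIRE
t=3: input=1 -> V=8
t=4: input=2 -> V=0 FIRE
t=5: input=3 -> V=0 FIRE
t=6: input=2 -> V=0 FIRE
t=7: input=5 -> V=0 FIRE
t=8: input=2 -> V=0 FIRE
t=9: input=3 -> V=0 FIRE
t=10: input=2 -> V=0 FIRE
t=11: input=3 -> V=0 FIRE

Answer: 0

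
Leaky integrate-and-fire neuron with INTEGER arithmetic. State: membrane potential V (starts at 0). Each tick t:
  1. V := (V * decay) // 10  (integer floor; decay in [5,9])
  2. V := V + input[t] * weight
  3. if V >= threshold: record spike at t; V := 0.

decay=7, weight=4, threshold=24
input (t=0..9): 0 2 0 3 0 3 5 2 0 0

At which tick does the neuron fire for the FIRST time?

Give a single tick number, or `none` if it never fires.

t=0: input=0 -> V=0
t=1: input=2 -> V=8
t=2: input=0 -> V=5
t=3: input=3 -> V=15
t=4: input=0 -> V=10
t=5: input=3 -> V=19
t=6: input=5 -> V=0 FIRE
t=7: input=2 -> V=8
t=8: input=0 -> V=5
t=9: input=0 -> V=3

Answer: 6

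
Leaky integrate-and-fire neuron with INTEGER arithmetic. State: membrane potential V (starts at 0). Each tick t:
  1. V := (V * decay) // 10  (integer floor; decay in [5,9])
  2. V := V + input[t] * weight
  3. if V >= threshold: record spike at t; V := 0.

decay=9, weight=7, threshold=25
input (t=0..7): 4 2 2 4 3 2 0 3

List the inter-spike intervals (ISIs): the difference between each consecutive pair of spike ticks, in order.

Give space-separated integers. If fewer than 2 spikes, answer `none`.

t=0: input=4 -> V=0 FIRE
t=1: input=2 -> V=14
t=2: input=2 -> V=0 FIRE
t=3: input=4 -> V=0 FIRE
t=4: input=3 -> V=21
t=5: input=2 -> V=0 FIRE
t=6: input=0 -> V=0
t=7: input=3 -> V=21

Answer: 2 1 2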